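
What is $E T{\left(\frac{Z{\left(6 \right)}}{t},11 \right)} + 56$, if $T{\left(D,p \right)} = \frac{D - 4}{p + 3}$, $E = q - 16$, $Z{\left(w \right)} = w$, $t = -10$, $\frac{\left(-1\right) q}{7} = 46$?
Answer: $\frac{5847}{35} \approx 167.06$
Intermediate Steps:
$q = -322$ ($q = \left(-7\right) 46 = -322$)
$E = -338$ ($E = -322 - 16 = -338$)
$T{\left(D,p \right)} = \frac{-4 + D}{3 + p}$
$E T{\left(\frac{Z{\left(6 \right)}}{t},11 \right)} + 56 = - 338 \frac{-4 + \frac{6}{-10}}{3 + 11} + 56 = - 338 \frac{-4 + 6 \left(- \frac{1}{10}\right)}{14} + 56 = - 338 \frac{-4 - \frac{3}{5}}{14} + 56 = - 338 \cdot \frac{1}{14} \left(- \frac{23}{5}\right) + 56 = \left(-338\right) \left(- \frac{23}{70}\right) + 56 = \frac{3887}{35} + 56 = \frac{5847}{35}$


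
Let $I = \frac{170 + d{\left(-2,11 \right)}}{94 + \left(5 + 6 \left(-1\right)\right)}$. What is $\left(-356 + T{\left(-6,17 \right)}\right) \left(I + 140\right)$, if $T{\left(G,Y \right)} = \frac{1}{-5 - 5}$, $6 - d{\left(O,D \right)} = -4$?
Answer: $- \frac{1566840}{31} \approx -50543.0$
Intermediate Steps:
$d{\left(O,D \right)} = 10$ ($d{\left(O,D \right)} = 6 - -4 = 6 + 4 = 10$)
$I = \frac{60}{31}$ ($I = \frac{170 + 10}{94 + \left(5 + 6 \left(-1\right)\right)} = \frac{180}{94 + \left(5 - 6\right)} = \frac{180}{94 - 1} = \frac{180}{93} = 180 \cdot \frac{1}{93} = \frac{60}{31} \approx 1.9355$)
$T{\left(G,Y \right)} = - \frac{1}{10}$ ($T{\left(G,Y \right)} = \frac{1}{-10} = - \frac{1}{10}$)
$\left(-356 + T{\left(-6,17 \right)}\right) \left(I + 140\right) = \left(-356 - \frac{1}{10}\right) \left(\frac{60}{31} + 140\right) = \left(- \frac{3561}{10}\right) \frac{4400}{31} = - \frac{1566840}{31}$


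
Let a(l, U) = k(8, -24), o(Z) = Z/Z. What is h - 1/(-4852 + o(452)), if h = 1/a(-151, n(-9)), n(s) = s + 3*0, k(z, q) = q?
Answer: -1609/38808 ≈ -0.041461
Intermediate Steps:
n(s) = s (n(s) = s + 0 = s)
o(Z) = 1
a(l, U) = -24
h = -1/24 (h = 1/(-24) = -1/24 ≈ -0.041667)
h - 1/(-4852 + o(452)) = -1/24 - 1/(-4852 + 1) = -1/24 - 1/(-4851) = -1/24 - 1*(-1/4851) = -1/24 + 1/4851 = -1609/38808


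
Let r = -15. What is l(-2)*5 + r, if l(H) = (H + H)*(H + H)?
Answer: 65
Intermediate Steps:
l(H) = 4*H**2 (l(H) = (2*H)*(2*H) = 4*H**2)
l(-2)*5 + r = (4*(-2)**2)*5 - 15 = (4*4)*5 - 15 = 16*5 - 15 = 80 - 15 = 65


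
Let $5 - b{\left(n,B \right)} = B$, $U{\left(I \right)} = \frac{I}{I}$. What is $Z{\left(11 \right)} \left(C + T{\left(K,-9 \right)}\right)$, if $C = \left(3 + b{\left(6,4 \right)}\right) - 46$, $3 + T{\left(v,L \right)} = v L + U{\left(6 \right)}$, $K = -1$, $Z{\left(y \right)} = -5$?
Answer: $175$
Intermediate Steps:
$U{\left(I \right)} = 1$
$T{\left(v,L \right)} = -2 + L v$ ($T{\left(v,L \right)} = -3 + \left(v L + 1\right) = -3 + \left(L v + 1\right) = -3 + \left(1 + L v\right) = -2 + L v$)
$b{\left(n,B \right)} = 5 - B$
$C = -42$ ($C = \left(3 + \left(5 - 4\right)\right) - 46 = \left(3 + 1\right) - 46 = 4 - 46 = -42$)
$Z{\left(11 \right)} \left(C + T{\left(K,-9 \right)}\right) = - 5 \left(-42 - -7\right) = - 5 \left(-42 + \left(-2 + 9\right)\right) = - 5 \left(-42 + 7\right) = \left(-5\right) \left(-35\right) = 175$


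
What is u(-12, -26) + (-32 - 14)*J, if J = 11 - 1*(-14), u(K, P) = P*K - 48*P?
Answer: 410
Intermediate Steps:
u(K, P) = -48*P + K*P (u(K, P) = K*P - 48*P = -48*P + K*P)
J = 25 (J = 11 + 14 = 25)
u(-12, -26) + (-32 - 14)*J = -26*(-48 - 12) + (-32 - 14)*25 = -26*(-60) - 46*25 = 1560 - 1150 = 410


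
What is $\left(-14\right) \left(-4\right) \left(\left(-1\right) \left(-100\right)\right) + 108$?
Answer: $5708$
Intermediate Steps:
$\left(-14\right) \left(-4\right) \left(\left(-1\right) \left(-100\right)\right) + 108 = 56 \cdot 100 + 108 = 5600 + 108 = 5708$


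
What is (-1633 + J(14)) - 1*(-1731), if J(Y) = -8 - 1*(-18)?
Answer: 108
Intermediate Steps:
J(Y) = 10 (J(Y) = -8 + 18 = 10)
(-1633 + J(14)) - 1*(-1731) = (-1633 + 10) - 1*(-1731) = -1623 + 1731 = 108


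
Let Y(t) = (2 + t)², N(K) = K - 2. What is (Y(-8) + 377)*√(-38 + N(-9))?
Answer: 2891*I ≈ 2891.0*I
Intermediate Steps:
N(K) = -2 + K
(Y(-8) + 377)*√(-38 + N(-9)) = ((2 - 8)² + 377)*√(-38 + (-2 - 9)) = ((-6)² + 377)*√(-38 - 11) = (36 + 377)*√(-49) = 413*(7*I) = 2891*I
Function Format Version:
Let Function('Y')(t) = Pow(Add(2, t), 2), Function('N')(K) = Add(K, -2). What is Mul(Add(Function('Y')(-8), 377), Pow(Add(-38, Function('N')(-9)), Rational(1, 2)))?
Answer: Mul(2891, I) ≈ Mul(2891.0, I)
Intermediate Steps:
Function('N')(K) = Add(-2, K)
Mul(Add(Function('Y')(-8), 377), Pow(Add(-38, Function('N')(-9)), Rational(1, 2))) = Mul(Add(Pow(Add(2, -8), 2), 377), Pow(Add(-38, Add(-2, -9)), Rational(1, 2))) = Mul(Add(Pow(-6, 2), 377), Pow(Add(-38, -11), Rational(1, 2))) = Mul(Add(36, 377), Pow(-49, Rational(1, 2))) = Mul(413, Mul(7, I)) = Mul(2891, I)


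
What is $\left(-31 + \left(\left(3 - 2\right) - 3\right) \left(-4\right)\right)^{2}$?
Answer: $529$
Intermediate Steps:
$\left(-31 + \left(\left(3 - 2\right) - 3\right) \left(-4\right)\right)^{2} = \left(-31 + \left(1 - 3\right) \left(-4\right)\right)^{2} = \left(-31 - -8\right)^{2} = \left(-31 + 8\right)^{2} = \left(-23\right)^{2} = 529$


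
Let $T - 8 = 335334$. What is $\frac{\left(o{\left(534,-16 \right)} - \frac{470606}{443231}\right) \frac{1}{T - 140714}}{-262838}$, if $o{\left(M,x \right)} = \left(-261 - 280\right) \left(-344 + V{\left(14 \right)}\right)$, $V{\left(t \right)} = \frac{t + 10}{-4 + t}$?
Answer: $- \frac{204777750719}{56684407326167460} \approx -3.6126 \cdot 10^{-6}$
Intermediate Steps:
$T = 335342$ ($T = 8 + 335334 = 335342$)
$V{\left(t \right)} = \frac{10 + t}{-4 + t}$
$o{\left(M,x \right)} = \frac{924028}{5}$ ($o{\left(M,x \right)} = \left(-261 - 280\right) \left(-344 + \frac{10 + 14}{-4 + 14}\right) = - 541 \left(-344 + \frac{1}{10} \cdot 24\right) = - 541 \left(-344 + \frac{12}{5}\right) = \left(-541\right) \left(- \frac{1708}{5}\right) = \frac{924028}{5}$)
$\frac{\left(o{\left(534,-16 \right)} - \frac{470606}{443231}\right) \frac{1}{T - 140714}}{-262838} = \frac{\left(\frac{924028}{5} - \frac{470606}{443231}\right) \frac{1}{335342 - 140714}}{-262838} = \frac{\frac{924028}{5} - \frac{470606}{443231}}{194628} \left(- \frac{1}{262838}\right) = \left(\frac{924028}{5} - \frac{470606}{443231}\right) \frac{1}{194628} \left(- \frac{1}{262838}\right) = \frac{409555501438}{2216155} \cdot \frac{1}{194628} \left(- \frac{1}{262838}\right) = \frac{204777750719}{215662907670} \left(- \frac{1}{262838}\right) = - \frac{204777750719}{56684407326167460}$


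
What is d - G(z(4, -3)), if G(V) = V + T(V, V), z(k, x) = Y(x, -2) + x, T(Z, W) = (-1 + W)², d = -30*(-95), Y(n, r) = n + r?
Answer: 2777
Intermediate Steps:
d = 2850
z(k, x) = -2 + 2*x (z(k, x) = (x - 2) + x = (-2 + x) + x = -2 + 2*x)
G(V) = V + (-1 + V)²
d - G(z(4, -3)) = 2850 - ((-2 + 2*(-3)) + (-1 + (-2 + 2*(-3)))²) = 2850 - ((-2 - 6) + (-1 + (-2 - 6))²) = 2850 - (-8 + (-1 - 8)²) = 2850 - (-8 + (-9)²) = 2850 - (-8 + 81) = 2850 - 1*73 = 2850 - 73 = 2777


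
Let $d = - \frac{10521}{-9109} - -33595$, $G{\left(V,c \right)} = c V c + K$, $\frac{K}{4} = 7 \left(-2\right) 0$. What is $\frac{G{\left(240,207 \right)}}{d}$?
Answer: $\frac{5854673115}{19126711} \approx 306.1$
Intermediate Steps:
$K = 0$ ($K = 4 \cdot 7 \left(-2\right) 0 = 4 \left(\left(-14\right) 0\right) = 4 \cdot 0 = 0$)
$G{\left(V,c \right)} = V c^{2}$ ($G{\left(V,c \right)} = c V c + 0 = V c c + 0 = V c^{2} + 0 = V c^{2}$)
$d = \frac{306027376}{9109}$ ($d = \left(-10521\right) \left(- \frac{1}{9109}\right) + 33595 = \frac{10521}{9109} + 33595 = \frac{306027376}{9109} \approx 33596.0$)
$\frac{G{\left(240,207 \right)}}{d} = \frac{240 \cdot 207^{2}}{\frac{306027376}{9109}} = 240 \cdot 42849 \cdot \frac{9109}{306027376} = 10283760 \cdot \frac{9109}{306027376} = \frac{5854673115}{19126711}$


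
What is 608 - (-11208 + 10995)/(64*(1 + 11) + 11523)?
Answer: 2491047/4097 ≈ 608.02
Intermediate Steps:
608 - (-11208 + 10995)/(64*(1 + 11) + 11523) = 608 - (-213)/(64*12 + 11523) = 608 - (-213)/(768 + 11523) = 608 - (-213)/12291 = 608 - 1*(-71/4097) = 608 + 71/4097 = 2491047/4097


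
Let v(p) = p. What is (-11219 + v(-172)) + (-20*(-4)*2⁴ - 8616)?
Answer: -18727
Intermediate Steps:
(-11219 + v(-172)) + (-20*(-4)*2⁴ - 8616) = (-11219 - 172) + (-20*(-4)*2⁴ - 8616) = -11391 + (80*16 - 8616) = -11391 + (1280 - 8616) = -11391 - 7336 = -18727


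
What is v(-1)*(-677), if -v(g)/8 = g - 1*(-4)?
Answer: 16248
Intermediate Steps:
v(g) = -32 - 8*g (v(g) = -8*(g - 1*(-4)) = -8*(g + 4) = -8*(4 + g) = -32 - 8*g)
v(-1)*(-677) = (-32 - 8*(-1))*(-677) = (-32 + 8)*(-677) = -24*(-677) = 16248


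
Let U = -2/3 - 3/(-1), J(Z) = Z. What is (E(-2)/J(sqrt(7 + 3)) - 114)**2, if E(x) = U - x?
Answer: 1169809/90 - 494*sqrt(10)/5 ≈ 12685.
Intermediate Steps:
U = 7/3 (U = -2*1/3 - 3*(-1) = -2/3 + 3 = 7/3 ≈ 2.3333)
E(x) = 7/3 - x
(E(-2)/J(sqrt(7 + 3)) - 114)**2 = ((7/3 - 1*(-2))/(sqrt(7 + 3)) - 114)**2 = ((7/3 + 2)/(sqrt(10)) - 114)**2 = (13*(sqrt(10)/10)/3 - 114)**2 = (13*sqrt(10)/30 - 114)**2 = (-114 + 13*sqrt(10)/30)**2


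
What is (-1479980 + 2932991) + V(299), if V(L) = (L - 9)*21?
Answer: 1459101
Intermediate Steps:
V(L) = -189 + 21*L (V(L) = (-9 + L)*21 = -189 + 21*L)
(-1479980 + 2932991) + V(299) = (-1479980 + 2932991) + (-189 + 21*299) = 1453011 + (-189 + 6279) = 1453011 + 6090 = 1459101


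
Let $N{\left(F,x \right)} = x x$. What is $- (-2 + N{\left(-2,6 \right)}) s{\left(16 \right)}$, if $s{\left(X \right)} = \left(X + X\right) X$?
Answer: $-17408$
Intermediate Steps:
$s{\left(X \right)} = 2 X^{2}$ ($s{\left(X \right)} = 2 X X = 2 X^{2}$)
$N{\left(F,x \right)} = x^{2}$
$- (-2 + N{\left(-2,6 \right)}) s{\left(16 \right)} = - (-2 + 6^{2}) 2 \cdot 16^{2} = - (-2 + 36) 2 \cdot 256 = \left(-1\right) 34 \cdot 512 = \left(-34\right) 512 = -17408$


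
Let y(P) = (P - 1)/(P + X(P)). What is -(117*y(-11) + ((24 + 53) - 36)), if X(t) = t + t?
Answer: -919/11 ≈ -83.545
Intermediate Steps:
X(t) = 2*t
y(P) = (-1 + P)/(3*P) (y(P) = (P - 1)/(P + 2*P) = (-1 + P)/((3*P)) = (-1 + P)*(1/(3*P)) = (-1 + P)/(3*P))
-(117*y(-11) + ((24 + 53) - 36)) = -(117*((1/3)*(-1 - 11)/(-11)) + ((24 + 53) - 36)) = -(117*((1/3)*(-1/11)*(-12)) + (77 - 36)) = -(117*(4/11) + 41) = -(468/11 + 41) = -1*919/11 = -919/11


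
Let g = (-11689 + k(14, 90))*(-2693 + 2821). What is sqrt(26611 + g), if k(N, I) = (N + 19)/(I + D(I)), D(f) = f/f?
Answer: I*sqrt(12169215877)/91 ≈ 1212.2*I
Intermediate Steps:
D(f) = 1
k(N, I) = (19 + N)/(1 + I) (k(N, I) = (N + 19)/(I + 1) = (19 + N)/(1 + I))
g = -136149248/91 (g = (-11689 + (19 + 14)/(1 + 90))*(-2693 + 2821) = (-11689 + 33/91)*128 = -1063666/91*128 = -136149248/91 ≈ -1.4961e+6)
sqrt(26611 + g) = sqrt(26611 - 136149248/91) = sqrt(-133727647/91) = I*sqrt(12169215877)/91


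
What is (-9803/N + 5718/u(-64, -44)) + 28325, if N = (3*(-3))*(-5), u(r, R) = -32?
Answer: 20108497/720 ≈ 27928.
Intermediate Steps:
N = 45 (N = -9*(-5) = 45)
(-9803/N + 5718/u(-64, -44)) + 28325 = (-9803/45 + 5718/(-32)) + 28325 = (-9803*1/45 + 5718*(-1/32)) + 28325 = (-9803/45 - 2859/16) + 28325 = -285503/720 + 28325 = 20108497/720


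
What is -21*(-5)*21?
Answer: 2205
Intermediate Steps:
-21*(-5)*21 = 105*21 = 2205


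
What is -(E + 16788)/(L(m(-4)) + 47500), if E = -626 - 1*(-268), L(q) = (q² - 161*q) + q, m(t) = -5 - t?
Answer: -16430/47661 ≈ -0.34473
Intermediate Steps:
L(q) = q² - 160*q
E = -358 (E = -626 + 268 = -358)
-(E + 16788)/(L(m(-4)) + 47500) = -(-358 + 16788)/((-5 - 1*(-4))*(-160 + (-5 - 1*(-4))) + 47500) = -16430/((-5 + 4)*(-160 + (-5 + 4)) + 47500) = -16430/(-(-160 - 1) + 47500) = -16430/(-1*(-161) + 47500) = -16430/(161 + 47500) = -16430/47661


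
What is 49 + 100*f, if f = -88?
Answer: -8751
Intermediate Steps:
49 + 100*f = 49 + 100*(-88) = 49 - 8800 = -8751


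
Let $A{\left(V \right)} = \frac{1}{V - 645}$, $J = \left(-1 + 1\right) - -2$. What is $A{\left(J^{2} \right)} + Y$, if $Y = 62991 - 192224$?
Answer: $- \frac{82838354}{641} \approx -1.2923 \cdot 10^{5}$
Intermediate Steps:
$J = 2$ ($J = 0 + 2 = 2$)
$A{\left(V \right)} = \frac{1}{-645 + V}$
$Y = -129233$ ($Y = 62991 - 192224 = -129233$)
$A{\left(J^{2} \right)} + Y = \frac{1}{-645 + 2^{2}} - 129233 = \frac{1}{-645 + 4} - 129233 = \frac{1}{-641} - 129233 = - \frac{1}{641} - 129233 = - \frac{82838354}{641}$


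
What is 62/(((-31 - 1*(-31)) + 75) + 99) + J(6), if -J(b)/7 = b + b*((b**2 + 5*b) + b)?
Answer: -266711/87 ≈ -3065.6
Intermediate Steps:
J(b) = -7*b - 7*b*(b**2 + 6*b) (J(b) = -7*(b + b*((b**2 + 5*b) + b)) = -7*(b + b*(b**2 + 6*b)) = -7*b - 7*b*(b**2 + 6*b))
62/(((-31 - 1*(-31)) + 75) + 99) + J(6) = 62/(((-31 - 1*(-31)) + 75) + 99) - 7*6*(1 + 6**2 + 6*6) = 62/(((-31 + 31) + 75) + 99) - 7*6*(1 + 36 + 36) = 62/((0 + 75) + 99) - 7*6*73 = 62/(75 + 99) - 3066 = 62/174 - 3066 = (1/174)*62 - 3066 = 31/87 - 3066 = -266711/87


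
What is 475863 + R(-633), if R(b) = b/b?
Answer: 475864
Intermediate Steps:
R(b) = 1
475863 + R(-633) = 475863 + 1 = 475864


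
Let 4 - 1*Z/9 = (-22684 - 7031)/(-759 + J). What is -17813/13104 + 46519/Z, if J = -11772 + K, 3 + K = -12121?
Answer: 333739354231/180586224 ≈ 1848.1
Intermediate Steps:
K = -12124 (K = -3 - 12121 = -12124)
J = -23896 (J = -11772 - 12124 = -23896)
Z = 124029/4931 (Z = 36 - 9*(-22684 - 7031)/(-759 - 23896) = 36 - (-267435)/(-24655) = 36 - (-267435)*(-1)/24655 = 36 - 9*5943/4931 = 36 - 53487/4931 = 124029/4931 ≈ 25.153)
-17813/13104 + 46519/Z = -17813/13104 + 46519/(124029/4931) = -17813*1/13104 + 46519*(4931/124029) = -17813/13104 + 229385189/124029 = 333739354231/180586224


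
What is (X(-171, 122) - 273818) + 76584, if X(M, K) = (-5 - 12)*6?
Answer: -197336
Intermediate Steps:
X(M, K) = -102 (X(M, K) = -17*6 = -102)
(X(-171, 122) - 273818) + 76584 = (-102 - 273818) + 76584 = -273920 + 76584 = -197336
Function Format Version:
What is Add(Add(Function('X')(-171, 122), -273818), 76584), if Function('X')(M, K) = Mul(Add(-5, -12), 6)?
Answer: -197336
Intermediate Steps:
Function('X')(M, K) = -102 (Function('X')(M, K) = Mul(-17, 6) = -102)
Add(Add(Function('X')(-171, 122), -273818), 76584) = Add(Add(-102, -273818), 76584) = Add(-273920, 76584) = -197336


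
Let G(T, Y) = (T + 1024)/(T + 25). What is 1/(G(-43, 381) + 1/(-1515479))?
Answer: -3030958/165187213 ≈ -0.018349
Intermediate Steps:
G(T, Y) = (1024 + T)/(25 + T)
1/(G(-43, 381) + 1/(-1515479)) = 1/((1024 - 43)/(25 - 43) + 1/(-1515479)) = 1/(981/(-18) - 1/1515479) = 1/(-1/18*981 - 1/1515479) = 1/(-109/2 - 1/1515479) = 1/(-165187213/3030958) = -3030958/165187213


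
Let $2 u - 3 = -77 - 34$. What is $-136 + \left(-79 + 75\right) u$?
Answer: $80$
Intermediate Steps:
$u = -54$ ($u = \frac{3}{2} + \frac{-77 - 34}{2} = \frac{3}{2} + \frac{1}{2} \left(-111\right) = \frac{3}{2} - \frac{111}{2} = -54$)
$-136 + \left(-79 + 75\right) u = -136 + \left(-79 + 75\right) \left(-54\right) = -136 - -216 = -136 + 216 = 80$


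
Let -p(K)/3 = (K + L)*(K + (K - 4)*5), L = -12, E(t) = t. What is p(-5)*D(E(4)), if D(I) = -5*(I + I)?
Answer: 102000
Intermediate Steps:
p(K) = -3*(-20 + 6*K)*(-12 + K) (p(K) = -3*(K - 12)*(K + (K - 4)*5) = -3*(-12 + K)*(K + (-4 + K)*5) = -3*(-12 + K)*(K + (-20 + 5*K)) = -3*(-12 + K)*(-20 + 6*K) = -3*(-20 + 6*K)*(-12 + K))
D(I) = -10*I
p(-5)*D(E(4)) = (-720 - 18*(-5)**2 + 276*(-5))*(-10*4) = (-720 - 18*25 - 1380)*(-40) = (-720 - 450 - 1380)*(-40) = -2550*(-40) = 102000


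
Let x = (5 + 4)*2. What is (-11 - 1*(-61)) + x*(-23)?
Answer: -364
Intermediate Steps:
x = 18 (x = 9*2 = 18)
(-11 - 1*(-61)) + x*(-23) = (-11 - 1*(-61)) + 18*(-23) = (-11 + 61) - 414 = 50 - 414 = -364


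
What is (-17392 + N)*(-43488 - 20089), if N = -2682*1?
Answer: 1276244698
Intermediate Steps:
N = -2682
(-17392 + N)*(-43488 - 20089) = (-17392 - 2682)*(-43488 - 20089) = -20074*(-63577) = 1276244698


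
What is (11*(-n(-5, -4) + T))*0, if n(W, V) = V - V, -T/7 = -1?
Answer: 0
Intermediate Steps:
T = 7 (T = -7*(-1) = 7)
n(W, V) = 0
(11*(-n(-5, -4) + T))*0 = (11*(-1*0 + 7))*0 = (11*(0 + 7))*0 = (11*7)*0 = 77*0 = 0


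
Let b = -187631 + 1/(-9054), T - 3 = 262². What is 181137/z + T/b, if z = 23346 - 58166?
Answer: -65871842826687/11830520326300 ≈ -5.5680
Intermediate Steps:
T = 68647 (T = 3 + 262² = 3 + 68644 = 68647)
z = -34820
b = -1698811075/9054 (b = -187631 - 1/9054 = -1698811075/9054 ≈ -1.8763e+5)
181137/z + T/b = 181137/(-34820) + 68647/(-1698811075/9054) = 181137*(-1/34820) + 68647*(-9054/1698811075) = -181137/34820 - 621529938/1698811075 = -65871842826687/11830520326300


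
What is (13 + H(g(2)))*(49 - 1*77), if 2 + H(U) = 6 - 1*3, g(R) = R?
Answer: -392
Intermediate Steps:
H(U) = 1 (H(U) = -2 + (6 - 1*3) = -2 + (6 - 3) = -2 + 3 = 1)
(13 + H(g(2)))*(49 - 1*77) = (13 + 1)*(49 - 1*77) = 14*(49 - 77) = 14*(-28) = -392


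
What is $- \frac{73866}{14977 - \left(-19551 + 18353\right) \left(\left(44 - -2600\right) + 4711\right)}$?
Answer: $- \frac{24622}{2942089} \approx -0.0083689$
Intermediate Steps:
$- \frac{73866}{14977 - \left(-19551 + 18353\right) \left(\left(44 - -2600\right) + 4711\right)} = - \frac{73866}{14977 - - 1198 \left(\left(44 + 2600\right) + 4711\right)} = - \frac{73866}{14977 - - 1198 \left(2644 + 4711\right)} = - \frac{73866}{14977 - \left(-1198\right) 7355} = - \frac{73866}{14977 - -8811290} = - \frac{73866}{14977 + 8811290} = - \frac{73866}{8826267} = \left(-73866\right) \frac{1}{8826267} = - \frac{24622}{2942089}$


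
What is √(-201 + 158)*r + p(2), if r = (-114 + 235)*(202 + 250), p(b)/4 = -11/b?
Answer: -22 + 54692*I*√43 ≈ -22.0 + 3.5864e+5*I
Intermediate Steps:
p(b) = -44/b (p(b) = 4*(-11/b) = -44/b)
r = 54692 (r = 121*452 = 54692)
√(-201 + 158)*r + p(2) = √(-201 + 158)*54692 - 44/2 = √(-43)*54692 - 44*½ = (I*√43)*54692 - 22 = 54692*I*√43 - 22 = -22 + 54692*I*√43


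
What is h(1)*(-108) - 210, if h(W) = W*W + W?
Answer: -426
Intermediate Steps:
h(W) = W + W² (h(W) = W² + W = W + W²)
h(1)*(-108) - 210 = (1*(1 + 1))*(-108) - 210 = (1*2)*(-108) - 210 = 2*(-108) - 210 = -216 - 210 = -426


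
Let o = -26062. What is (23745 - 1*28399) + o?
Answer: -30716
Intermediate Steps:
(23745 - 1*28399) + o = (23745 - 1*28399) - 26062 = (23745 - 28399) - 26062 = -4654 - 26062 = -30716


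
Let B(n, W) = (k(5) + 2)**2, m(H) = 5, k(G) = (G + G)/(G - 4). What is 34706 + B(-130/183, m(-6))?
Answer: 34850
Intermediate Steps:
k(G) = 2*G/(-4 + G) (k(G) = (2*G)/(-4 + G) = 2*G/(-4 + G))
B(n, W) = 144 (B(n, W) = (2*5/(-4 + 5) + 2)**2 = (2*5/1 + 2)**2 = (2*5*1 + 2)**2 = (10 + 2)**2 = 12**2 = 144)
34706 + B(-130/183, m(-6)) = 34706 + 144 = 34850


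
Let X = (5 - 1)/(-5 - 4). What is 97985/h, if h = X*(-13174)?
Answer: 881865/52696 ≈ 16.735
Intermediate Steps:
X = -4/9 (X = 4/(-9) = 4*(-1/9) = -4/9 ≈ -0.44444)
h = 52696/9 (h = -4/9*(-13174) = 52696/9 ≈ 5855.1)
97985/h = 97985/(52696/9) = 97985*(9/52696) = 881865/52696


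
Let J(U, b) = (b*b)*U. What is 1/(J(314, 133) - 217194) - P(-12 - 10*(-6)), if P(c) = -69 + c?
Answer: 112080193/5337152 ≈ 21.000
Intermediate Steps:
J(U, b) = U*b² (J(U, b) = b²*U = U*b²)
1/(J(314, 133) - 217194) - P(-12 - 10*(-6)) = 1/(314*133² - 217194) - (-69 + (-12 - 10*(-6))) = 1/(314*17689 - 217194) - (-69 + (-12 + 60)) = 1/(5554346 - 217194) - (-69 + 48) = 1/5337152 - 1*(-21) = 1/5337152 + 21 = 112080193/5337152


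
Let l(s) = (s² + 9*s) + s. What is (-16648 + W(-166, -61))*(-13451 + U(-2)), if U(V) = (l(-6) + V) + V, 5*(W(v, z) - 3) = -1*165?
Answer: 224802762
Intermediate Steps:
l(s) = s² + 10*s
W(v, z) = -30 (W(v, z) = 3 + (-1*165)/5 = 3 + (⅕)*(-165) = 3 - 33 = -30)
U(V) = -24 + 2*V (U(V) = (-6*(10 - 6) + V) + V = (-6*4 + V) + V = (-24 + V) + V = -24 + 2*V)
(-16648 + W(-166, -61))*(-13451 + U(-2)) = (-16648 - 30)*(-13451 + (-24 + 2*(-2))) = -16678*(-13451 + (-24 - 4)) = -16678*(-13451 - 28) = -16678*(-13479) = 224802762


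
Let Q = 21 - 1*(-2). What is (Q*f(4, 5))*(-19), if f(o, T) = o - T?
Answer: 437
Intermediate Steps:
Q = 23 (Q = 21 + 2 = 23)
(Q*f(4, 5))*(-19) = (23*(4 - 1*5))*(-19) = (23*(4 - 5))*(-19) = (23*(-1))*(-19) = -23*(-19) = 437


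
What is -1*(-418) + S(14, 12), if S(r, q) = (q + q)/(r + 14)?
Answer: 2932/7 ≈ 418.86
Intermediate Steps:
S(r, q) = 2*q/(14 + r) (S(r, q) = (2*q)/(14 + r) = 2*q/(14 + r))
-1*(-418) + S(14, 12) = -1*(-418) + 2*12/(14 + 14) = 418 + 2*12/28 = 418 + 2*12*(1/28) = 418 + 6/7 = 2932/7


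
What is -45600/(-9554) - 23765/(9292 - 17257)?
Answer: 59025481/7609761 ≈ 7.7565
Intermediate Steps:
-45600/(-9554) - 23765/(9292 - 17257) = -45600*(-1/9554) - 23765/(-7965) = 22800/4777 - 23765*(-1/7965) = 22800/4777 + 4753/1593 = 59025481/7609761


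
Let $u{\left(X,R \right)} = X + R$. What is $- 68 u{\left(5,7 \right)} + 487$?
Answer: $-329$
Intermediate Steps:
$u{\left(X,R \right)} = R + X$
$- 68 u{\left(5,7 \right)} + 487 = - 68 \left(7 + 5\right) + 487 = \left(-68\right) 12 + 487 = -816 + 487 = -329$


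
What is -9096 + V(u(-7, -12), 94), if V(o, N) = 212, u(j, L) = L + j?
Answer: -8884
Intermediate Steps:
-9096 + V(u(-7, -12), 94) = -9096 + 212 = -8884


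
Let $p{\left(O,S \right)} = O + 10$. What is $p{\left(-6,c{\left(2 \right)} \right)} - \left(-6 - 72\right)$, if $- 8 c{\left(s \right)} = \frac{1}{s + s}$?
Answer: $82$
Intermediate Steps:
$c{\left(s \right)} = - \frac{1}{16 s}$ ($c{\left(s \right)} = - \frac{1}{8 \left(s + s\right)} = - \frac{1}{8 \cdot 2 s} = - \frac{\frac{1}{2} \frac{1}{s}}{8} = - \frac{1}{16 s}$)
$p{\left(O,S \right)} = 10 + O$
$p{\left(-6,c{\left(2 \right)} \right)} - \left(-6 - 72\right) = \left(10 - 6\right) - \left(-6 - 72\right) = 4 - \left(-6 - 72\right) = 4 - -78 = 4 + 78 = 82$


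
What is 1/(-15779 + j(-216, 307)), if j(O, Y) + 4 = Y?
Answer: -1/15476 ≈ -6.4616e-5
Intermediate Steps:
j(O, Y) = -4 + Y
1/(-15779 + j(-216, 307)) = 1/(-15779 + (-4 + 307)) = 1/(-15779 + 303) = 1/(-15476) = -1/15476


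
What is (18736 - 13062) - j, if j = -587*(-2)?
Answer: 4500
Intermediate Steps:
j = 1174
(18736 - 13062) - j = (18736 - 13062) - 1*1174 = 5674 - 1174 = 4500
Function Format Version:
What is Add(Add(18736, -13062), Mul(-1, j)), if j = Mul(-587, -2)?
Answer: 4500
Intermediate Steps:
j = 1174
Add(Add(18736, -13062), Mul(-1, j)) = Add(Add(18736, -13062), Mul(-1, 1174)) = Add(5674, -1174) = 4500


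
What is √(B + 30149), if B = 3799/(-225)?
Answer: √6779726/15 ≈ 173.59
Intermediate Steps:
B = -3799/225 (B = 3799*(-1/225) = -3799/225 ≈ -16.884)
√(B + 30149) = √(-3799/225 + 30149) = √(6779726/225) = √6779726/15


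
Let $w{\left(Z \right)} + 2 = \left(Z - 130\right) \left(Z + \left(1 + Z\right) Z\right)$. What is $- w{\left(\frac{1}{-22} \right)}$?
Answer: $- \frac{101727}{10648} \approx -9.5536$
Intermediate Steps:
$w{\left(Z \right)} = -2 + \left(-130 + Z\right) \left(Z + Z \left(1 + Z\right)\right)$ ($w{\left(Z \right)} = -2 + \left(Z - 130\right) \left(Z + \left(1 + Z\right) Z\right) = -2 + \left(-130 + Z\right) \left(Z + Z \left(1 + Z\right)\right)$)
$- w{\left(\frac{1}{-22} \right)} = - (-2 + \left(\frac{1}{-22}\right)^{3} - \frac{260}{-22} - 128 \left(\frac{1}{-22}\right)^{2}) = - (-2 + \left(- \frac{1}{22}\right)^{3} - - \frac{130}{11} - 128 \left(- \frac{1}{22}\right)^{2}) = - (-2 - \frac{1}{10648} + \frac{130}{11} - \frac{32}{121}) = \left(-1\right) \frac{101727}{10648} = - \frac{101727}{10648}$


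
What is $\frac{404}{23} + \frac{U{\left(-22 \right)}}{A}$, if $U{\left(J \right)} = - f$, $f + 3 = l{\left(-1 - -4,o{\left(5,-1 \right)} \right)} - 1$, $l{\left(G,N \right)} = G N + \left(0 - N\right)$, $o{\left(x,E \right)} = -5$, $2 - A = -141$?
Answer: $\frac{58094}{3289} \approx 17.663$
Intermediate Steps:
$A = 143$ ($A = 2 - -141 = 2 + 141 = 143$)
$l{\left(G,N \right)} = - N + G N$ ($l{\left(G,N \right)} = G N - N = - N + G N$)
$f = -14$ ($f = -3 - \left(1 + 5 \left(-1 - -3\right)\right) = -3 - \left(1 + 5 \left(-1 + \left(-1 + 4\right)\right)\right) = -3 - \left(1 + 5 \left(-1 + 3\right)\right) = -3 - 11 = -14$)
$U{\left(J \right)} = 14$ ($U{\left(J \right)} = \left(-1\right) \left(-14\right) = 14$)
$\frac{404}{23} + \frac{U{\left(-22 \right)}}{A} = \frac{404}{23} + \frac{14}{143} = \frac{58094}{3289}$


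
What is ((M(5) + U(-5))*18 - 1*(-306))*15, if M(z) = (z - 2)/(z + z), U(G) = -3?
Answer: 3861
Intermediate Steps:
M(z) = (-2 + z)/(2*z) (M(z) = (-2 + z)/((2*z)) = (-2 + z)*(1/(2*z)) = (-2 + z)/(2*z))
((M(5) + U(-5))*18 - 1*(-306))*15 = (((½)*(-2 + 5)/5 - 3)*18 - 1*(-306))*15 = (((½)*(⅕)*3 - 3)*18 + 306)*15 = ((3/10 - 3)*18 + 306)*15 = (-27/10*18 + 306)*15 = (-243/5 + 306)*15 = (1287/5)*15 = 3861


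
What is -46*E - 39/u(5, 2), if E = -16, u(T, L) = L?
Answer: 1433/2 ≈ 716.50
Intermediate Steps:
-46*E - 39/u(5, 2) = -46*(-16) - 39/2 = 736 - 39*1/2 = 736 - 39/2 = 1433/2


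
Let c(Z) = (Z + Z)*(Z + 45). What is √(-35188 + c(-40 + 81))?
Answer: 2*I*√7034 ≈ 167.74*I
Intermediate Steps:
c(Z) = 2*Z*(45 + Z) (c(Z) = (2*Z)*(45 + Z) = 2*Z*(45 + Z))
√(-35188 + c(-40 + 81)) = √(-35188 + 2*(-40 + 81)*(45 + (-40 + 81))) = √(-35188 + 2*41*(45 + 41)) = √(-35188 + 2*41*86) = √(-35188 + 7052) = √(-28136) = 2*I*√7034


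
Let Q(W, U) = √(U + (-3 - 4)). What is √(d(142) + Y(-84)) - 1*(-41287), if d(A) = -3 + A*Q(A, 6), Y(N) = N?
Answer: 41287 + √(-87 + 142*I) ≈ 41293.0 + 11.259*I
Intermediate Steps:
Q(W, U) = √(-7 + U) (Q(W, U) = √(U - 7) = √(-7 + U))
d(A) = -3 + I*A (d(A) = -3 + A*√(-7 + 6) = -3 + A*√(-1) = -3 + A*I = -3 + I*A)
√(d(142) + Y(-84)) - 1*(-41287) = √((-3 + I*142) - 84) - 1*(-41287) = √((-3 + 142*I) - 84) + 41287 = √(-87 + 142*I) + 41287 = 41287 + √(-87 + 142*I)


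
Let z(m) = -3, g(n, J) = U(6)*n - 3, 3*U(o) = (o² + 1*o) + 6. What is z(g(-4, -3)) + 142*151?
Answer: 21439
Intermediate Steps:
U(o) = 2 + o/3 + o²/3 (U(o) = ((o² + 1*o) + 6)/3 = ((o² + o) + 6)/3 = ((o + o²) + 6)/3 = (6 + o + o²)/3 = 2 + o/3 + o²/3)
g(n, J) = -3 + 16*n (g(n, J) = (2 + (⅓)*6 + (⅓)*6²)*n - 3 = (2 + 2 + (⅓)*36)*n - 3 = (2 + 2 + 12)*n - 3 = 16*n - 3 = -3 + 16*n)
z(g(-4, -3)) + 142*151 = -3 + 142*151 = -3 + 21442 = 21439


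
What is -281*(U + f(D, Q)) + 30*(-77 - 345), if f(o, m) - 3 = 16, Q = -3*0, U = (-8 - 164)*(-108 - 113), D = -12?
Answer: -10699371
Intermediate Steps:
U = 38012 (U = -172*(-221) = 38012)
Q = 0
f(o, m) = 19 (f(o, m) = 3 + 16 = 19)
-281*(U + f(D, Q)) + 30*(-77 - 345) = -281*(38012 + 19) + 30*(-77 - 345) = -281*38031 + 30*(-422) = -10686711 - 12660 = -10699371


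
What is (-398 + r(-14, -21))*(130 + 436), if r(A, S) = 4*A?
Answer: -256964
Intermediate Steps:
(-398 + r(-14, -21))*(130 + 436) = (-398 + 4*(-14))*(130 + 436) = (-398 - 56)*566 = -454*566 = -256964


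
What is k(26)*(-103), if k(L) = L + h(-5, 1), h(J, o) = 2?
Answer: -2884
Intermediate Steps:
k(L) = 2 + L (k(L) = L + 2 = 2 + L)
k(26)*(-103) = (2 + 26)*(-103) = 28*(-103) = -2884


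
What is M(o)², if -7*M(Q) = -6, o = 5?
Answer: 36/49 ≈ 0.73469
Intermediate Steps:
M(Q) = 6/7 (M(Q) = -⅐*(-6) = 6/7)
M(o)² = (6/7)² = 36/49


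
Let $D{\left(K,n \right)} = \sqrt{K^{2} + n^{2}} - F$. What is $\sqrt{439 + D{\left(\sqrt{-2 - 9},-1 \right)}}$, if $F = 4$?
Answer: $\sqrt{435 + i \sqrt{10}} \approx 20.857 + 0.07581 i$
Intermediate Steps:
$D{\left(K,n \right)} = -4 + \sqrt{K^{2} + n^{2}}$ ($D{\left(K,n \right)} = \sqrt{K^{2} + n^{2}} - 4 = -4 + \sqrt{K^{2} + n^{2}}$)
$\sqrt{439 + D{\left(\sqrt{-2 - 9},-1 \right)}} = \sqrt{439 - \left(4 - \sqrt{\left(\sqrt{-2 - 9}\right)^{2} + \left(-1\right)^{2}}\right)} = \sqrt{439 - \left(4 - \sqrt{\left(\sqrt{-11}\right)^{2} + 1}\right)} = \sqrt{439 - \left(4 - \sqrt{\left(i \sqrt{11}\right)^{2} + 1}\right)} = \sqrt{439 - \left(4 - \sqrt{-11 + 1}\right)} = \sqrt{439 - \left(4 - \sqrt{-10}\right)} = \sqrt{439 - \left(4 - i \sqrt{10}\right)} = \sqrt{435 + i \sqrt{10}}$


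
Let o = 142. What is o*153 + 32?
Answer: 21758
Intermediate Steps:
o*153 + 32 = 142*153 + 32 = 21726 + 32 = 21758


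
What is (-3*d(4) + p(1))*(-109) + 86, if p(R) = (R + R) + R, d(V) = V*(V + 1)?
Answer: 6299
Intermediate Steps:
d(V) = V*(1 + V)
p(R) = 3*R (p(R) = 2*R + R = 3*R)
(-3*d(4) + p(1))*(-109) + 86 = (-12*(1 + 4) + 3*1)*(-109) + 86 = (-12*5 + 3)*(-109) + 86 = (-3*20 + 3)*(-109) + 86 = (-60 + 3)*(-109) + 86 = -57*(-109) + 86 = 6213 + 86 = 6299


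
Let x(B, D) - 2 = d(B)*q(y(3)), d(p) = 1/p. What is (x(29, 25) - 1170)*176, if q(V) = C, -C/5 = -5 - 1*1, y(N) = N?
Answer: -5956192/29 ≈ -2.0539e+5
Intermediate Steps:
C = 30 (C = -5*(-5 - 1*1) = -5*(-5 - 1) = -5*(-6) = 30)
q(V) = 30
x(B, D) = 2 + 30/B
(x(29, 25) - 1170)*176 = ((2 + 30/29) - 1170)*176 = (88/29 - 1170)*176 = -33842/29*176 = -5956192/29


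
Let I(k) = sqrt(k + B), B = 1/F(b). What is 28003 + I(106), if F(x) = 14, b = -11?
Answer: 28003 + 3*sqrt(2310)/14 ≈ 28013.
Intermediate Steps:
B = 1/14 ≈ 0.071429
I(k) = sqrt(1/14 + k) (I(k) = sqrt(k + 1/14) = sqrt(1/14 + k))
28003 + I(106) = 28003 + sqrt(14 + 196*106)/14 = 28003 + sqrt(14 + 20776)/14 = 28003 + sqrt(20790)/14 = 28003 + (3*sqrt(2310))/14 = 28003 + 3*sqrt(2310)/14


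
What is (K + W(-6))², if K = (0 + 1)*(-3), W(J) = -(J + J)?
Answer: 81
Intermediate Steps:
W(J) = -2*J
K = -3 (K = 1*(-3) = -3)
(K + W(-6))² = (-3 - 2*(-6))² = (-3 + 12)² = 9² = 81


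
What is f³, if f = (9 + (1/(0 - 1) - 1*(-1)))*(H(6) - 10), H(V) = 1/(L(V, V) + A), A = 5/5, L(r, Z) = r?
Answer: -239483061/343 ≈ -6.9820e+5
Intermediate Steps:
A = 1 (A = 5*(⅕) = 1)
H(V) = 1/(1 + V) (H(V) = 1/(V + 1) = 1/(1 + V))
f = -621/7 (f = (9 + (1/(0 - 1) - 1*(-1)))*(1/(1 + 6) - 10) = (9 + (1/(-1) + 1))*(1/7 - 10) = (9 + (-1 + 1))*(⅐ - 10) = (9 + 0)*(-69/7) = 9*(-69/7) = -621/7 ≈ -88.714)
f³ = (-621/7)³ = -239483061/343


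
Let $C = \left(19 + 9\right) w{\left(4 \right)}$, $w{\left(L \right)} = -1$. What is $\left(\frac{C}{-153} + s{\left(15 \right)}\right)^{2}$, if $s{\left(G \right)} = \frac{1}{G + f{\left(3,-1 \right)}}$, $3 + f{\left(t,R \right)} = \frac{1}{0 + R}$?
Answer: $\frac{212521}{2832489} \approx 0.07503$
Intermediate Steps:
$f{\left(t,R \right)} = -3 + \frac{1}{R}$ ($f{\left(t,R \right)} = -3 + \frac{1}{0 + R} = -3 + \frac{1}{R}$)
$s{\left(G \right)} = \frac{1}{-4 + G}$ ($s{\left(G \right)} = \frac{1}{G - \left(3 - \frac{1}{-1}\right)} = \frac{1}{G - 4} = \frac{1}{-4 + G}$)
$C = -28$ ($C = \left(19 + 9\right) \left(-1\right) = 28 \left(-1\right) = -28$)
$\left(\frac{C}{-153} + s{\left(15 \right)}\right)^{2} = \left(- \frac{28}{-153} + \frac{1}{-4 + 15}\right)^{2} = \left(\left(-28\right) \left(- \frac{1}{153}\right) + \frac{1}{11}\right)^{2} = \left(\frac{28}{153} + \frac{1}{11}\right)^{2} = \left(\frac{461}{1683}\right)^{2} = \frac{212521}{2832489}$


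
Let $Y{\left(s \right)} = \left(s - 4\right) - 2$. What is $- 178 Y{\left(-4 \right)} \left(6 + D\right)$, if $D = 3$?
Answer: $16020$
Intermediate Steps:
$Y{\left(s \right)} = -6 + s$ ($Y{\left(s \right)} = \left(-4 + s\right) - 2 = -6 + s$)
$- 178 Y{\left(-4 \right)} \left(6 + D\right) = - 178 \left(-6 - 4\right) \left(6 + 3\right) = - 178 \left(\left(-10\right) 9\right) = \left(-178\right) \left(-90\right) = 16020$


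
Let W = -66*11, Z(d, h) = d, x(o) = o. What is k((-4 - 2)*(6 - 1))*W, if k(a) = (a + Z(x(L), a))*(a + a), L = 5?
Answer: -1089000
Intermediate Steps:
W = -726
k(a) = 2*a*(5 + a) (k(a) = (a + 5)*(a + a) = (5 + a)*(2*a) = 2*a*(5 + a))
k((-4 - 2)*(6 - 1))*W = (2*((-4 - 2)*(6 - 1))*(5 + (-4 - 2)*(6 - 1)))*(-726) = (2*(-6*5)*(5 - 6*5))*(-726) = (2*(-30)*(5 - 30))*(-726) = (2*(-30)*(-25))*(-726) = 1500*(-726) = -1089000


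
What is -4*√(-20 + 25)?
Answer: -4*√5 ≈ -8.9443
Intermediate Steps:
-4*√(-20 + 25) = -4*√5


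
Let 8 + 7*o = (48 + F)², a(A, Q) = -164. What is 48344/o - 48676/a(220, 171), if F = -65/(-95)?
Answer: 15385733361/34962217 ≈ 440.07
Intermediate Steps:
F = 13/19 (F = -65*(-1/95) = 13/19 ≈ 0.68421)
o = 852737/2527 (o = -8/7 + (48 + 13/19)²/7 = -8/7 + (925/19)²/7 = -8/7 + (⅐)*(855625/361) = -8/7 + 855625/2527 = 852737/2527 ≈ 337.45)
48344/o - 48676/a(220, 171) = 48344/(852737/2527) - 48676/(-164) = 48344*(2527/852737) - 48676*(-1/164) = 122165288/852737 + 12169/41 = 15385733361/34962217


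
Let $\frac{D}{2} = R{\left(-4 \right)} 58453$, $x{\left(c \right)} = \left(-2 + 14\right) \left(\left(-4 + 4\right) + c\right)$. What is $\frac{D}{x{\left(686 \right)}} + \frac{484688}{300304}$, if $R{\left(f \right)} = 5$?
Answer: $\frac{5610207773}{77253204} \approx 72.621$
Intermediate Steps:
$x{\left(c \right)} = 12 c$ ($x{\left(c \right)} = 12 \left(0 + c\right) = 12 c$)
$D = 584530$ ($D = 2 \cdot 5 \cdot 58453 = 2 \cdot 292265 = 584530$)
$\frac{D}{x{\left(686 \right)}} + \frac{484688}{300304} = \frac{584530}{12 \cdot 686} + \frac{484688}{300304} = \frac{584530}{8232} + 484688 \cdot \frac{1}{300304} = 584530 \cdot \frac{1}{8232} + \frac{30293}{18769} = \frac{292265}{4116} + \frac{30293}{18769} = \frac{5610207773}{77253204}$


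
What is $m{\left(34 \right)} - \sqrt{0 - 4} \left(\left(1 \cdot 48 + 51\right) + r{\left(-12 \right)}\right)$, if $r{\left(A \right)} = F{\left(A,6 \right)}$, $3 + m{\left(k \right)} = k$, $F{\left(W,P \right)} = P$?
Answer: $31 - 210 i \approx 31.0 - 210.0 i$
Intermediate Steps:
$m{\left(k \right)} = -3 + k$
$r{\left(A \right)} = 6$
$m{\left(34 \right)} - \sqrt{0 - 4} \left(\left(1 \cdot 48 + 51\right) + r{\left(-12 \right)}\right) = \left(-3 + 34\right) - \sqrt{0 - 4} \left(\left(1 \cdot 48 + 51\right) + 6\right) = 31 - \sqrt{-4} \left(\left(48 + 51\right) + 6\right) = 31 - 2 i \left(99 + 6\right) = 31 - 2 i 105 = 31 - 210 i$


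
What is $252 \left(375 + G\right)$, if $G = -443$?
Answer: $-17136$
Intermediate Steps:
$252 \left(375 + G\right) = 252 \left(375 - 443\right) = 252 \left(-68\right) = -17136$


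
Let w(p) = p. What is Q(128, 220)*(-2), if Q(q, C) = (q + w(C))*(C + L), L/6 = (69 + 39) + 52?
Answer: -821280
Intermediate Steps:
L = 960 (L = 6*((69 + 39) + 52) = 6*(108 + 52) = 6*160 = 960)
Q(q, C) = (960 + C)*(C + q) (Q(q, C) = (q + C)*(C + 960) = (C + q)*(960 + C) = (960 + C)*(C + q))
Q(128, 220)*(-2) = (220² + 960*220 + 960*128 + 220*128)*(-2) = (48400 + 211200 + 122880 + 28160)*(-2) = 410640*(-2) = -821280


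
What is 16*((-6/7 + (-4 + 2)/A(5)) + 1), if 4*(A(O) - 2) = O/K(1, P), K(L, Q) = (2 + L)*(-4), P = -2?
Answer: -1328/91 ≈ -14.593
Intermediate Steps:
K(L, Q) = -8 - 4*L
A(O) = 2 - O/48 (A(O) = 2 + (O/(-8 - 4*1))/4 = 2 + (O/(-8 - 4))/4 = 2 + (O/(-12))/4 = 2 + (O*(-1/12))/4 = 2 + (-O/12)/4 = 2 - O/48)
16*((-6/7 + (-4 + 2)/A(5)) + 1) = 16*((-6/7 + (-4 + 2)/(2 - 1/48*5)) + 1) = 16*((-6*⅐ - 2/(2 - 5/48)) + 1) = 16*((-6/7 - 2/91/48) + 1) = 16*((-6/7 - 2*48/91) + 1) = 16*((-6/7 - 96/91) + 1) = 16*(-174/91 + 1) = 16*(-83/91) = -1328/91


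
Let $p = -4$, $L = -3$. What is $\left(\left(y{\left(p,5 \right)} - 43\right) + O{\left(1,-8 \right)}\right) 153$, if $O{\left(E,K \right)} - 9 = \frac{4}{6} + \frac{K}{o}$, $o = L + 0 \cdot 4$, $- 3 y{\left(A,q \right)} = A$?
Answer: $-4488$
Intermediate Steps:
$y{\left(A,q \right)} = - \frac{A}{3}$
$o = -3$ ($o = -3 + 0 \cdot 4 = -3 + 0 = -3$)
$O{\left(E,K \right)} = \frac{29}{3} - \frac{K}{3}$ ($O{\left(E,K \right)} = 9 + \left(\frac{4}{6} + \frac{K}{-3}\right) = 9 + \left(4 \cdot \frac{1}{6} + K \left(- \frac{1}{3}\right)\right) = 9 - \left(- \frac{2}{3} + \frac{K}{3}\right) = \frac{29}{3} - \frac{K}{3}$)
$\left(\left(y{\left(p,5 \right)} - 43\right) + O{\left(1,-8 \right)}\right) 153 = \left(\left(\left(- \frac{1}{3}\right) \left(-4\right) - 43\right) + \left(\frac{29}{3} - - \frac{8}{3}\right)\right) 153 = \left(\left(\frac{4}{3} - 43\right) + \left(\frac{29}{3} + \frac{8}{3}\right)\right) 153 = \left(- \frac{125}{3} + \frac{37}{3}\right) 153 = \left(- \frac{88}{3}\right) 153 = -4488$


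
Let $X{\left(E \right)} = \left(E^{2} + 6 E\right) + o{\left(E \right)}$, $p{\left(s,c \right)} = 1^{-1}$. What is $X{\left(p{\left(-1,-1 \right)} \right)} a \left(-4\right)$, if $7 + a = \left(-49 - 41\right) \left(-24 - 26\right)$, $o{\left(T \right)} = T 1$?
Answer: $-143776$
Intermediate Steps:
$o{\left(T \right)} = T$
$p{\left(s,c \right)} = 1$
$X{\left(E \right)} = E^{2} + 7 E$ ($X{\left(E \right)} = \left(E^{2} + 6 E\right) + E = E^{2} + 7 E$)
$a = 4493$ ($a = -7 + \left(-49 - 41\right) \left(-24 - 26\right) = -7 - -4500 = -7 + 4500 = 4493$)
$X{\left(p{\left(-1,-1 \right)} \right)} a \left(-4\right) = 1 \left(7 + 1\right) 4493 \left(-4\right) = 1 \cdot 8 \cdot 4493 \left(-4\right) = 8 \cdot 4493 \left(-4\right) = 35944 \left(-4\right) = -143776$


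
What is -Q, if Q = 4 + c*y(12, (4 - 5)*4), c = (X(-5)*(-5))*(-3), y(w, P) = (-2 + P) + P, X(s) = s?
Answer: -754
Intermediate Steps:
y(w, P) = -2 + 2*P
c = -75 (c = -5*(-5)*(-3) = 25*(-3) = -75)
Q = 754 (Q = 4 - 75*(-2 + 2*((4 - 5)*4)) = 4 - 75*(-2 + 2*(-1*4)) = 4 - 75*(-2 + 2*(-4)) = 4 - 75*(-2 - 8) = 4 - 75*(-10) = 4 + 750 = 754)
-Q = -1*754 = -754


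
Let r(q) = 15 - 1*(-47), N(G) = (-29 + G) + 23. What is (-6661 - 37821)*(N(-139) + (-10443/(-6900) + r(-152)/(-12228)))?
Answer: 975609909811/152850 ≈ 6.3828e+6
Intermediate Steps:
N(G) = -6 + G
r(q) = 62 (r(q) = 15 + 47 = 62)
(-6661 - 37821)*(N(-139) + (-10443/(-6900) + r(-152)/(-12228))) = (-6661 - 37821)*((-6 - 139) + (-10443/(-6900) + 62/(-12228))) = -44482*(-145 + (-10443*(-1/6900) + 62*(-1/12228))) = -44482*(-145 + (3481/2300 - 31/6114)) = -44482*(-145 + 10605767/7031100) = -44482*(-1008903733/7031100) = 975609909811/152850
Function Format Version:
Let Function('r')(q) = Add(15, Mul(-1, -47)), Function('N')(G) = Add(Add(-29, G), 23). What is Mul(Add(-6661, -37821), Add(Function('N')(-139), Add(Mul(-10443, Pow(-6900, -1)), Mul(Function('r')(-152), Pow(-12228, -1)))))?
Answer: Rational(975609909811, 152850) ≈ 6.3828e+6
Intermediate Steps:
Function('N')(G) = Add(-6, G)
Function('r')(q) = 62 (Function('r')(q) = Add(15, 47) = 62)
Mul(Add(-6661, -37821), Add(Function('N')(-139), Add(Mul(-10443, Pow(-6900, -1)), Mul(Function('r')(-152), Pow(-12228, -1))))) = Mul(Add(-6661, -37821), Add(Add(-6, -139), Add(Mul(-10443, Pow(-6900, -1)), Mul(62, Pow(-12228, -1))))) = Mul(-44482, Add(-145, Add(Mul(-10443, Rational(-1, 6900)), Mul(62, Rational(-1, 12228))))) = Mul(-44482, Add(-145, Add(Rational(3481, 2300), Rational(-31, 6114)))) = Mul(-44482, Add(-145, Rational(10605767, 7031100))) = Mul(-44482, Rational(-1008903733, 7031100)) = Rational(975609909811, 152850)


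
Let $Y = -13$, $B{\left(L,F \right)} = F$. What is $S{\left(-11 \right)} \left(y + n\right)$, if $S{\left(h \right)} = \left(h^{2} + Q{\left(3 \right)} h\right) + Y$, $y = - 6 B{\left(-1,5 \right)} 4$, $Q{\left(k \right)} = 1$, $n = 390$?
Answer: $26190$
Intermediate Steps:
$y = -120$ ($y = \left(-6\right) 5 \cdot 4 = \left(-30\right) 4 = -120$)
$S{\left(h \right)} = -13 + h + h^{2}$ ($S{\left(h \right)} = \left(h^{2} + 1 h\right) - 13 = \left(h^{2} + h\right) - 13 = \left(h + h^{2}\right) - 13 = -13 + h + h^{2}$)
$S{\left(-11 \right)} \left(y + n\right) = \left(-13 - 11 + \left(-11\right)^{2}\right) \left(-120 + 390\right) = \left(-13 - 11 + 121\right) 270 = 97 \cdot 270 = 26190$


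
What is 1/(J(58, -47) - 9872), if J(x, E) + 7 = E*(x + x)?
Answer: -1/15331 ≈ -6.5227e-5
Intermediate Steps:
J(x, E) = -7 + 2*E*x (J(x, E) = -7 + E*(x + x) = -7 + E*(2*x) = -7 + 2*E*x)
1/(J(58, -47) - 9872) = 1/((-7 + 2*(-47)*58) - 9872) = 1/((-7 - 5452) - 9872) = 1/(-5459 - 9872) = 1/(-15331) = -1/15331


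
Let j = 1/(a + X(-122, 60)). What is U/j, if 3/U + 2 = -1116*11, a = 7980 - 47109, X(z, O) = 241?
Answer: 58332/6139 ≈ 9.5019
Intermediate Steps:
a = -39129
U = -3/12278 (U = 3/(-2 - 1116*11) = 3/(-2 - 12276) = 3/(-12278) = 3*(-1/12278) = -3/12278 ≈ -0.00024434)
j = -1/38888 (j = 1/(-39129 + 241) = 1/(-38888) = -1/38888 ≈ -2.5715e-5)
U/j = -3/(12278*(-1/38888)) = -3/12278*(-38888) = 58332/6139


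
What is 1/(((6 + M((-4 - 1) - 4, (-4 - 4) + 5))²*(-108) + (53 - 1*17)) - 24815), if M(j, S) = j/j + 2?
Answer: -1/33527 ≈ -2.9827e-5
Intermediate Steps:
M(j, S) = 3 (M(j, S) = 1 + 2 = 3)
1/(((6 + M((-4 - 1) - 4, (-4 - 4) + 5))²*(-108) + (53 - 1*17)) - 24815) = 1/(((6 + 3)²*(-108) + (53 - 1*17)) - 24815) = 1/((9²*(-108) + (53 - 17)) - 24815) = 1/((81*(-108) + 36) - 24815) = 1/((-8748 + 36) - 24815) = 1/(-8712 - 24815) = 1/(-33527) = -1/33527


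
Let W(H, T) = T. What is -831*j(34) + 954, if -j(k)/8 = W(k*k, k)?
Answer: 226986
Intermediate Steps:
j(k) = -8*k
-831*j(34) + 954 = -(-6648)*34 + 954 = -831*(-272) + 954 = 226032 + 954 = 226986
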